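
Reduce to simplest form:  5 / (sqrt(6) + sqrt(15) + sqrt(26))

Group as (sqrt(6) + sqrt(15)) + sqrt(26); multiply by (sqrt(6) + sqrt(15)) - sqrt(26), then rationalise the remaining surd.

(-12*sqrt(65) - 5*sqrt(26) + 17*sqrt(15) + 35*sqrt(6))/67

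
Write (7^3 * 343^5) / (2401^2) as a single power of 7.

7^10

7^3 = 7^3; 343^5 = 7^15; 2401^2 = 7^8
Combine exponents: 7^10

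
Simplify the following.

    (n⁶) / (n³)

n³

Quotient: n³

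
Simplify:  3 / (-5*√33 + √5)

Multiply numerator and denominator by √5 + 5*√33.
Denominator becomes -820; numerator becomes 3*√5 + 15*√33.

(-15*√33 - 3*√5)/820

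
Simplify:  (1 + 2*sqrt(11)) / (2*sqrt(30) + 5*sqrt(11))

(-4*sqrt(330) - 2*sqrt(30) + 5*sqrt(11) + 110)/155

Multiply numerator and denominator by -2*sqrt(30) + 5*sqrt(11).
Denominator becomes 155; numerator becomes -4*sqrt(330) - 2*sqrt(30) + 5*sqrt(11) + 110.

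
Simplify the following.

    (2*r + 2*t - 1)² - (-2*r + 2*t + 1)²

Write as f((2*t),(2*r - 1)) - f((2*t),-(2*r - 1)) and expand.

8*t*(2*r - 1)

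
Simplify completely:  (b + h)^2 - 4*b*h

(b - h)^2

Expand the square and combine the 4*b*h term.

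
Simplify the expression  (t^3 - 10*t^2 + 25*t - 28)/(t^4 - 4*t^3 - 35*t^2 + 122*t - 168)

Factor: t^3 - 10*t^2 + 25*t - 28 = (t - 7)*(t^2 - 3*t + 4);  t^4 - 4*t^3 - 35*t^2 + 122*t - 168 = (t - 7)*(t^2 - 3*t + 4)*(t + 6)
Cancel the common factors (t^2 - 3*t + 4), (t - 7).

1/(t + 6)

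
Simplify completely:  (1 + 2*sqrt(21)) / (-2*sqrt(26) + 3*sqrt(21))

Multiply numerator and denominator by 2*sqrt(26) + 3*sqrt(21).
Denominator becomes 85; numerator becomes 2*sqrt(26) + 3*sqrt(21) + 4*sqrt(546) + 126.

(2*sqrt(26) + 3*sqrt(21) + 4*sqrt(546) + 126)/85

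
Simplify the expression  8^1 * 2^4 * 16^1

8^1 = 2^3; 2^4 = 2^4; 16^1 = 2^4
Combine exponents: 2^11

2^11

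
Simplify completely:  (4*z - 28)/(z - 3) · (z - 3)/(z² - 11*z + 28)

Factor: 4*z - 28 = 4·(z - 7);  z² - 11*z + 28 = (z - 4)·(z - 7)
Cancel the common factors (z - 3), (z - 7).

4/(z - 4)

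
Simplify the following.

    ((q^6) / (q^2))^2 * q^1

q^9

Inside the bracket: q^4
Raise to the power 2: q^8
Multiply by q^1: add exponents.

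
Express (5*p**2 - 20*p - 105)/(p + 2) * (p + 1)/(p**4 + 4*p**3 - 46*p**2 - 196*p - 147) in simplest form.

5/(p**2 + 9*p + 14)

Factor: 5*p**2 - 20*p - 105 = 5*(p - 7)*(p + 3);  p**4 + 4*p**3 - 46*p**2 - 196*p - 147 = (p + 3)*(p + 7)*(p + 1)*(p - 7)
Cancel the common factors (p + 3), (p - 7), (p + 1).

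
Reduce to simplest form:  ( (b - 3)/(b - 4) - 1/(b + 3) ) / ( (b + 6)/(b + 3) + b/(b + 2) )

(b^3 + b^2 - 7*b - 10)/(2*b^3 + 3*b^2 - 32*b - 48)

Numerator: (b - 3)/(b - 4) - 1/(b + 3) = (b^2 - b - 5)/(b^2 - b - 12)
Denominator: (b + 6)/(b + 3) + b/(b + 2) = (2*b^2 + 11*b + 12)/(b^2 + 5*b + 6)
Divide: ((b^2 - b - 5)/(b^2 - b - 12)) · ((b^2 + 5*b + 6)/(2*b^2 + 11*b + 12)) = (b^3 + b^2 - 7*b - 10)/(2*b^3 + 3*b^2 - 32*b - 48)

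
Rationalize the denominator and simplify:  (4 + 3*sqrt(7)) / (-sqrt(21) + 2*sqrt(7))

(4*sqrt(21) + 8*sqrt(7) + 21*sqrt(3) + 42)/7

Multiply numerator and denominator by sqrt(21) + 2*sqrt(7).
Denominator becomes 7; numerator becomes 4*sqrt(21) + 8*sqrt(7) + 21*sqrt(3) + 42.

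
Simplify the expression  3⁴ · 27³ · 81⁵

3^33

3⁴ = 3^4; 27³ = 3^9; 81⁵ = 3^20
Combine exponents: 3^33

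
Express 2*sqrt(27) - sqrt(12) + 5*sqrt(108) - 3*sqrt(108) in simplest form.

2*sqrt(27) = 6*sqrt(3); sqrt(12) = 2*sqrt(3); 5*sqrt(108) = 30*sqrt(3); 3*sqrt(108) = 18*sqrt(3)
Combine: (6 - 2 + 30 - 18)·sqrt(3) = 16*sqrt(3)

16*sqrt(3)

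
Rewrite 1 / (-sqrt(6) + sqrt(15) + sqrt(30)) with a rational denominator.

(-13*sqrt(6) - 3*sqrt(30) + 7*sqrt(15) + 20*sqrt(3))/93

Group as (sqrt(15) + sqrt(30)) - sqrt(6); multiply by (sqrt(15) + sqrt(30)) + sqrt(6), then rationalise the remaining surd.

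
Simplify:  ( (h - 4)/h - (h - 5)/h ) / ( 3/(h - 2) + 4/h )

Numerator: (h - 4)/h - (h - 5)/h = 1/h
Denominator: 3/(h - 2) + 4/h = (7*h - 8)/(h^2 - 2*h)
Divide: (1/h) · ((h^2 - 2*h)/(7*h - 8)) = (h - 2)/(7*h - 8)

(h - 2)/(7*h - 8)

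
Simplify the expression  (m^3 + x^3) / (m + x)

Apply the sum-of-cubes factorisation and cancel (m + x).

m^2 - m*x + x^2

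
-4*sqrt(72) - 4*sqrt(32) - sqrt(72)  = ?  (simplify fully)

4*sqrt(72) = 24*sqrt(2); 4*sqrt(32) = 16*sqrt(2); sqrt(72) = 6*sqrt(2)
Combine: (-24 - 16 - 6)·sqrt(2) = -46*sqrt(2)

-46*sqrt(2)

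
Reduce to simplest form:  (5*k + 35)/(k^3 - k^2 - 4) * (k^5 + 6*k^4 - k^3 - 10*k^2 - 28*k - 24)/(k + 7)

Factor: 5*k + 35 = 5*(k + 7);  k^3 - k^2 - 4 = (k - 2)*(k^2 + k + 2);  k^5 + 6*k^4 - k^3 - 10*k^2 - 28*k - 24 = (k + 1)*(k + 6)*(k - 2)*(k^2 + k + 2)
Cancel the common factors (k^2 + k + 2), (k + 7), (k - 2).

5*k^2 + 35*k + 30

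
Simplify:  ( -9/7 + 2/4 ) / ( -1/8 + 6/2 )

-44/161

Numerator: -9/7 + 2/4 = -11/14
Denominator: -1/8 + 6/2 = 23/8
Divide: (-11/14) · (8/23) = -44/161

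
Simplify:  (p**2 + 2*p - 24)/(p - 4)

p + 6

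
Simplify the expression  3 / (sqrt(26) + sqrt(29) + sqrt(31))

(-3*sqrt(23374) + 36*sqrt(31) + 42*sqrt(29) + 51*sqrt(26))/1220

Group as (sqrt(29) + sqrt(31)) + sqrt(26); multiply by (sqrt(29) + sqrt(31)) - sqrt(26), then rationalise the remaining surd.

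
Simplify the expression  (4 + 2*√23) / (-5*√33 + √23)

Multiply numerator and denominator by √23 + 5*√33.
Denominator becomes -802; numerator becomes 4*√23 + 46 + 20*√33 + 10*√759.

(-5*√759 - 10*√33 - 23 - 2*√23)/401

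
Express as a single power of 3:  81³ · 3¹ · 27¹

3^16

81³ = 3^12; 3¹ = 3^1; 27¹ = 3^3
Combine exponents: 3^16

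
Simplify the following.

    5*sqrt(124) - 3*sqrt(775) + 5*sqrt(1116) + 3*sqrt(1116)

43*sqrt(31)

5*sqrt(124) = 10*sqrt(31); 3*sqrt(775) = 15*sqrt(31); 5*sqrt(1116) = 30*sqrt(31); 3*sqrt(1116) = 18*sqrt(31)
Combine: (10 - 15 + 30 + 18)·sqrt(31) = 43*sqrt(31)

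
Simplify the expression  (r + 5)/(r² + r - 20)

Factor: r² + r - 20 = (r - 4)·(r + 5)
Cancel the common factor (r + 5).

1/(r - 4)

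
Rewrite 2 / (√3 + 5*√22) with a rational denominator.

(-2*√3 + 10*√22)/547

Multiply numerator and denominator by -5*√22 + √3.
Denominator becomes -547; numerator becomes -10*√22 + 2*√3.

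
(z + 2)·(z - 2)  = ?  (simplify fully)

z² - 4

Difference of squares with P = z, Q = 2.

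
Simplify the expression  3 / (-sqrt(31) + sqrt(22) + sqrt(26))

Group as (sqrt(22) + sqrt(26)) - sqrt(31); multiply by (sqrt(22) + sqrt(26)) + sqrt(31), then rationalise the remaining surd.

(-51*sqrt(31) + 81*sqrt(26) + 105*sqrt(22) + 12*sqrt(4433))/1999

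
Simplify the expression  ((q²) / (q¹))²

Inside the bracket: q¹
Raise to the power 2: q²

q²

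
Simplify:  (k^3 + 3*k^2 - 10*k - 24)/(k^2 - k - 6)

Factor: k^3 + 3*k^2 - 10*k - 24 = (k + 4)*(k - 3)*(k + 2);  k^2 - k - 6 = (k + 2)*(k - 3)
Cancel the common factors (k - 3), (k + 2).

k + 4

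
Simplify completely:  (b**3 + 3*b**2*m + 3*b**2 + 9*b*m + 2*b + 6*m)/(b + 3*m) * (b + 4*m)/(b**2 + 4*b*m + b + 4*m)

b + 2

Factor: b**3 + 3*b**2*m + 3*b**2 + 9*b*m + 2*b + 6*m = (b + 1)*(b + 2)*(b + 3*m);  b**2 + 4*b*m + b + 4*m = (b + 1)*(b + 4*m)
Cancel the common factors (b + 1), (b + 4*m), (b + 3*m).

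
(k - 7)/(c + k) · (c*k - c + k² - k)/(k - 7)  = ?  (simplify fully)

k - 1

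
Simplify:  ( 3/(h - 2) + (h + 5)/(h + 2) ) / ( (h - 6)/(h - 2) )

(h² + 6*h - 4)/(h² - 4*h - 12)

Numerator: 3/(h - 2) + (h + 5)/(h + 2) = (h² + 6*h - 4)/(h² - 4)
Denominator: (h - 6)/(h - 2) = (h - 6)/(h - 2)
Divide: ((h² + 6*h - 4)/(h² - 4)) · ((h - 2)/(h - 6)) = (h² + 6*h - 4)/(h² - 4*h - 12)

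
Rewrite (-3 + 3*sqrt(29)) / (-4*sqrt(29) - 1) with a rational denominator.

Multiply numerator and denominator by -1 + 4*sqrt(29).
Denominator becomes -463; numerator becomes -15*sqrt(29) + 351.

(-351 + 15*sqrt(29))/463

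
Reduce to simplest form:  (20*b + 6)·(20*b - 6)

(20*b)^2 - (6)^2 = 400*b² - 36.

400*b² - 36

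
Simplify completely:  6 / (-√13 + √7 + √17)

Group as (√7 + √17) - √13; multiply by (√7 + √17) + √13, then rationalise the remaining surd.

(-66*√13 + 18*√17 + 138*√7 + 12*√1547)/355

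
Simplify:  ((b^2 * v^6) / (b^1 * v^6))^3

b^3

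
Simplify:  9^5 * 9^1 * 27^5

9^5 = 3^10; 9^1 = 3^2; 27^5 = 3^15
Combine exponents: 3^27

3^27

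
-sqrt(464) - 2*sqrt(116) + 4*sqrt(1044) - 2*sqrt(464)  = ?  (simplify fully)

sqrt(464) = 4*sqrt(29); 2*sqrt(116) = 4*sqrt(29); 4*sqrt(1044) = 24*sqrt(29); 2*sqrt(464) = 8*sqrt(29)
Combine: (-4 - 4 + 24 - 8)·sqrt(29) = 8*sqrt(29)

8*sqrt(29)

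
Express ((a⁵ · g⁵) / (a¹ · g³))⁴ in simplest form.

a^16*g⁸

Inside the bracket: a⁴ · g²
Raise to the power 4: a^16 · g⁸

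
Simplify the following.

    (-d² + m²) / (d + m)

-d + m

-d² + m² factors as -(d - m)*(d + m).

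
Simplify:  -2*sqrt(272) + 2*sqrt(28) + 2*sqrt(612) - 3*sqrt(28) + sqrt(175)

3*sqrt(7) + 4*sqrt(17)

2*sqrt(272) = 8*sqrt(17); 2*sqrt(28) = 4*sqrt(7); 2*sqrt(612) = 12*sqrt(17); 3*sqrt(28) = 6*sqrt(7); sqrt(175) = 5*sqrt(7)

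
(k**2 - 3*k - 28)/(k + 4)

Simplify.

k - 7

Factor: k**2 - 3*k - 28 = (k + 4)*(k - 7)
Cancel the common factor (k + 4).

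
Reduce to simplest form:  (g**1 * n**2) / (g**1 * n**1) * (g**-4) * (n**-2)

1/(g**4*n)

Quotient: n**1
Multiply by (g**-4) * (n**-2): add exponents.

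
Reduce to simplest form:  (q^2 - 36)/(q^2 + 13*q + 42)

Factor: q^2 - 36 = (q + 6)*(q - 6);  q^2 + 13*q + 42 = (q + 7)*(q + 6)
Cancel the common factor (q + 6).

(q - 6)/(q + 7)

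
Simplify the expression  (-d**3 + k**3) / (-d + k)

d**2 + d*k + k**2

k**3 - d**3 = (-d + k)(d**2 + d*k + k**2).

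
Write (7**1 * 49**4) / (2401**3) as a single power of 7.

7**(-3)

7**1 = 7**1; 49**4 = 7**8; 2401**3 = 7**12
Combine exponents: 7**(-3)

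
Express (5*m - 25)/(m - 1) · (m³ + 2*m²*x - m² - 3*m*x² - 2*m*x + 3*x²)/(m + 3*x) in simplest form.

5*m² - 5*m*x - 25*m + 25*x

Factor: 5*m - 25 = 5·(m - 5);  m³ + 2*m²*x - m² - 3*m*x² - 2*m*x + 3*x² = (m - 1)·(m + 3*x)·(m - x)
Cancel the common factors (m - 1), (m + 3*x).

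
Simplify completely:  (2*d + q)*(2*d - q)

4*d**2 - q**2

(2*d)**2 - (q)**2 = 4*d**2 - q**2.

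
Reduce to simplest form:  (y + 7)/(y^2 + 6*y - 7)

Factor: y^2 + 6*y - 7 = (y + 7)*(y - 1)
Cancel the common factor (y + 7).

1/(y - 1)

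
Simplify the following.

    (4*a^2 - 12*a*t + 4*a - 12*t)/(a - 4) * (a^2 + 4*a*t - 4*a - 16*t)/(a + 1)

Factor: 4*a^2 - 12*a*t + 4*a - 12*t = 4*(a + 1)*(a - 3*t);  a^2 + 4*a*t - 4*a - 16*t = (a + 4*t)*(a - 4)
Cancel the common factors (a + 1), (a - 4).

4*a^2 + 4*a*t - 48*t^2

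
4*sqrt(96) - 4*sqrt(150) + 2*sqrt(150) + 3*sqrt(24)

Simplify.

4*sqrt(96) = 16*sqrt(6); 4*sqrt(150) = 20*sqrt(6); 2*sqrt(150) = 10*sqrt(6); 3*sqrt(24) = 6*sqrt(6)
Combine: (16 - 20 + 10 + 6)·sqrt(6) = 12*sqrt(6)

12*sqrt(6)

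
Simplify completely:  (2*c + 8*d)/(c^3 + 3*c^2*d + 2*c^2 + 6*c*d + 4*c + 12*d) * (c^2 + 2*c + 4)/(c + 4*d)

Factor: 2*c + 8*d = 2*(c + 4*d);  c^3 + 3*c^2*d + 2*c^2 + 6*c*d + 4*c + 12*d = (c^2 + 2*c + 4)*(c + 3*d)
Cancel the common factors (c^2 + 2*c + 4), (c + 4*d).

2/(c + 3*d)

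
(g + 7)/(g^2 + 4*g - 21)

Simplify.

1/(g - 3)

Factor: g^2 + 4*g - 21 = (g - 3)*(g + 7)
Cancel the common factor (g + 7).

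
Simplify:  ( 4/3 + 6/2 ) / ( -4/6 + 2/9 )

-39/4

Numerator: 4/3 + 6/2 = 13/3
Denominator: -4/6 + 2/9 = -4/9
Divide: (13/3) · (-9/4) = -39/4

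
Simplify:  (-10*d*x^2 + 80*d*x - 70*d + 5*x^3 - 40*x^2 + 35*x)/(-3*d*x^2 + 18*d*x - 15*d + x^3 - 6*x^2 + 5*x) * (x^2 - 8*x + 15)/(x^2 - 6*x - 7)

(-10*d*x + 30*d + 5*x^2 - 15*x)/(-3*d*x - 3*d + x^2 + x)

Factor: -10*d*x^2 + 80*d*x - 70*d + 5*x^3 - 40*x^2 + 35*x = 5*(-2*d + x)*(x - 7)*(x - 1);  -3*d*x^2 + 18*d*x - 15*d + x^3 - 6*x^2 + 5*x = (-3*d + x)*(x - 1)*(x - 5);  x^2 - 8*x + 15 = (x - 5)*(x - 3);  x^2 - 6*x - 7 = (x + 1)*(x - 7)
Cancel the common factors (x - 1), (x - 5), (x - 7).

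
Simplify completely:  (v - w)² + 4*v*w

(v + w)²

Expand the square and combine the 4*v*w term.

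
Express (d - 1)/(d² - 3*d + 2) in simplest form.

Factor: d² - 3*d + 2 = (d - 2)·(d - 1)
Cancel the common factor (d - 1).

1/(d - 2)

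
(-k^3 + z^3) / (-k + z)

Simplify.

Apply the difference-of-cubes factorisation and cancel (-k + z).

k^2 + k*z + z^2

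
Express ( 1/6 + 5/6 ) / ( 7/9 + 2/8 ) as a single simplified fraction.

Numerator: 1/6 + 5/6 = 1
Denominator: 7/9 + 2/8 = 37/36
Divide: (1) · (36/37) = 36/37

36/37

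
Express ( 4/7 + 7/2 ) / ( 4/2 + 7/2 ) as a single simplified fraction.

57/77

Numerator: 4/7 + 7/2 = 57/14
Denominator: 4/2 + 7/2 = 11/2
Divide: (57/14) · (2/11) = 57/77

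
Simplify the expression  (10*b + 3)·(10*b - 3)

(10*b)^2 - (3)^2 = 100*b² - 9.

100*b² - 9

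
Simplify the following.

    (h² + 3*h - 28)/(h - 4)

h + 7

Factor: h² + 3*h - 28 = (h + 7)·(h - 4)
Cancel the common factor (h - 4).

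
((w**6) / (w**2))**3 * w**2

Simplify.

w**14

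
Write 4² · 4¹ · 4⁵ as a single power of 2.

2^16

4² = 2^4; 4¹ = 2^2; 4⁵ = 2^10
Combine exponents: 2^16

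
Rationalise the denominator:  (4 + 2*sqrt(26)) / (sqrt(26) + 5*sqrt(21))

Multiply numerator and denominator by -5*sqrt(21) + sqrt(26).
Denominator becomes -499; numerator becomes -10*sqrt(546) - 20*sqrt(21) + 4*sqrt(26) + 52.

(-52 - 4*sqrt(26) + 20*sqrt(21) + 10*sqrt(546))/499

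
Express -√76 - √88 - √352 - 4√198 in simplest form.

√76 = 2*√19; √88 = 2*√22; √352 = 4*√22; 4√198 = 12*√22

-18*√22 - 2*√19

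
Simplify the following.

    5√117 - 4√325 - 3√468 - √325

-28*√13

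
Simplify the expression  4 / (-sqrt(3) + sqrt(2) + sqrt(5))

Group as (sqrt(2) + sqrt(5)) - sqrt(3); multiply by (sqrt(2) + sqrt(5)) + sqrt(3), then rationalise the remaining surd.

(-2*sqrt(3) + 3*sqrt(2) + sqrt(30))/3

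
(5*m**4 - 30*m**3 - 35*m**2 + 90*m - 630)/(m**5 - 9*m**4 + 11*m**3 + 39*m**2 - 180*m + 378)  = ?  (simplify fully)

5/(m - 3)

Factor: 5*m**4 - 30*m**3 - 35*m**2 + 90*m - 630 = 5*(m - 7)*(m + 3)*(m**2 - 2*m + 6);  m**5 - 9*m**4 + 11*m**3 + 39*m**2 - 180*m + 378 = (m - 3)*(m + 3)*(m**2 - 2*m + 6)*(m - 7)
Cancel the common factors (m**2 - 2*m + 6), (m - 7), (m + 3).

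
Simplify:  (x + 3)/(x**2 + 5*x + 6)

1/(x + 2)

Factor: x**2 + 5*x + 6 = (x + 2)*(x + 3)
Cancel the common factor (x + 3).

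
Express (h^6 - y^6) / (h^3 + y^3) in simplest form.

h^3 - y^3

h^6 - y^6 factors as -(-h + y)*(h + y)*(h^2 - h*y + y^2)*(h^2 + h*y + y^2).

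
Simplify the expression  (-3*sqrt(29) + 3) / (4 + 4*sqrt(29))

Multiply numerator and denominator by -4*sqrt(29) + 4.
Denominator becomes -448; numerator becomes -24*sqrt(29) + 360.

(-45 + 3*sqrt(29))/56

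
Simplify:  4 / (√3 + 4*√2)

(-4*√3 + 16*√2)/29

Multiply numerator and denominator by -√3 + 4*√2.
Denominator becomes 29; numerator becomes -4*√3 + 16*√2.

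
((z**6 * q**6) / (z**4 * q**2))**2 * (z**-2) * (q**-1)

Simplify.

q**7*z**2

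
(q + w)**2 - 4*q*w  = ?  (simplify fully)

(q - w)**2

Expanding gives q**2 - 2*q*w + w**2, a perfect square.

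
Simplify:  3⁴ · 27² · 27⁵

3^25

3⁴ = 3^4; 27² = 3^6; 27⁵ = 3^15
Combine exponents: 3^25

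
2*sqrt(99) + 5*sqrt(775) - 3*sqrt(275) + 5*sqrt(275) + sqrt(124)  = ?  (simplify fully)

2*sqrt(99) = 6*sqrt(11); 5*sqrt(775) = 25*sqrt(31); 3*sqrt(275) = 15*sqrt(11); 5*sqrt(275) = 25*sqrt(11); sqrt(124) = 2*sqrt(31)

16*sqrt(11) + 27*sqrt(31)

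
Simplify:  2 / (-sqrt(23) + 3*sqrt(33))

(sqrt(23) + 3*sqrt(33))/137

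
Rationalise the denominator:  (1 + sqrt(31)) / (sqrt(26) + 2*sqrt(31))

Multiply numerator and denominator by -sqrt(26) + 2*sqrt(31).
Denominator becomes 98; numerator becomes -sqrt(806) - sqrt(26) + 2*sqrt(31) + 62.

(-sqrt(806) - sqrt(26) + 2*sqrt(31) + 62)/98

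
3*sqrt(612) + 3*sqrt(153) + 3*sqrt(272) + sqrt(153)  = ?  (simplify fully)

3*sqrt(612) = 18*sqrt(17); 3*sqrt(153) = 9*sqrt(17); 3*sqrt(272) = 12*sqrt(17); sqrt(153) = 3*sqrt(17)
Combine: (18 + 9 + 12 + 3)·sqrt(17) = 42*sqrt(17)

42*sqrt(17)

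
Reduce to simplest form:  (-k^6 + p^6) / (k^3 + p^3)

-k^3 + p^3

Difference of sixth powers: factor out (k^3 + p^3).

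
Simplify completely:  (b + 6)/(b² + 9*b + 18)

Factor: b² + 9*b + 18 = (b + 6)·(b + 3)
Cancel the common factor (b + 6).

1/(b + 3)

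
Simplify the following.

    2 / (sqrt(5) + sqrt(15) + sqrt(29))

(-20*sqrt(87) - 18*sqrt(29) + 38*sqrt(15) + 78*sqrt(5))/219

Group as (sqrt(5) + sqrt(29)) + sqrt(15); multiply by (sqrt(5) + sqrt(29)) - sqrt(15), then rationalise the remaining surd.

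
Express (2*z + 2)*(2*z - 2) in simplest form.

4*z**2 - 4

Product of conjugates: (P+Q)(P-Q) = P**2 - Q**2.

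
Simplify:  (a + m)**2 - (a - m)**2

4*a*m

Binomially expand both and collect terms in a, m.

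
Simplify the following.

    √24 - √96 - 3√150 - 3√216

√24 = 2*√6; √96 = 4*√6; 3√150 = 15*√6; 3√216 = 18*√6
Combine: (2 - 4 - 15 - 18)·√6 = -35*√6

-35*√6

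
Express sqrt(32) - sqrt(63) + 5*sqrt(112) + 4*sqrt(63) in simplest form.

4*sqrt(2) + 29*sqrt(7)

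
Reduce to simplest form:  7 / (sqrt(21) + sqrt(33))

Multiply numerator and denominator by -sqrt(33) + sqrt(21).
Denominator becomes -12; numerator becomes -7*sqrt(33) + 7*sqrt(21).

(-7*sqrt(21) + 7*sqrt(33))/12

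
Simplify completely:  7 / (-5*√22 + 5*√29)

Multiply numerator and denominator by 5*√22 + 5*√29.
Denominator becomes 175; numerator becomes 35*√22 + 35*√29.

(√22 + √29)/5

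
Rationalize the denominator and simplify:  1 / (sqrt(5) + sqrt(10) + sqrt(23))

Group as (sqrt(5) + sqrt(10)) + sqrt(23); multiply by (sqrt(5) + sqrt(10)) - sqrt(23), then rationalise the remaining surd.

(-5*sqrt(46) - 4*sqrt(23) + 9*sqrt(10) + 14*sqrt(5))/68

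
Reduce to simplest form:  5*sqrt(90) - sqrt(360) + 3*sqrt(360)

5*sqrt(90) = 15*sqrt(10); sqrt(360) = 6*sqrt(10); 3*sqrt(360) = 18*sqrt(10)
Combine: (15 - 6 + 18)·sqrt(10) = 27*sqrt(10)

27*sqrt(10)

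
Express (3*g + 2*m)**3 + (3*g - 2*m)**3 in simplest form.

54*g**3 + 72*g*m**2

Binomially expand both and collect terms in (3*g), (2*m).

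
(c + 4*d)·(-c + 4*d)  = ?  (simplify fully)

-c² + 16*d²

Product of conjugates: (P+Q)(P-Q) = P^2 - Q^2.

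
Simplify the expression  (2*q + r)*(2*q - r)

4*q^2 - r^2

Product of conjugates: (P+Q)(P-Q) = P^2 - Q^2.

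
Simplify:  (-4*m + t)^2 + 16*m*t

After expansion: 16*m^2 + 8*m*t + t^2 — a perfect-square trinomial.

(4*m + t)^2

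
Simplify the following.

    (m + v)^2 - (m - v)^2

Write as f(m,v) - f(m,-v) and expand.

4*m*v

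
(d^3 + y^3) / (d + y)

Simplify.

d^2 - d*y + y^2

Apply the sum-of-cubes factorisation and cancel (d + y).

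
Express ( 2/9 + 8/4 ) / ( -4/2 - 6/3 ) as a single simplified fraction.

-5/9

Numerator: 2/9 + 8/4 = 20/9
Denominator: -4/2 - 6/3 = -4
Divide: (20/9) · (-1/4) = -5/9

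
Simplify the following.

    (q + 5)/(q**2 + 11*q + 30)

1/(q + 6)

Factor: q**2 + 11*q + 30 = (q + 6)*(q + 5)
Cancel the common factor (q + 5).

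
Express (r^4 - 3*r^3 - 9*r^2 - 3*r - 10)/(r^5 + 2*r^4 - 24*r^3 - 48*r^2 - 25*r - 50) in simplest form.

Factor: r^4 - 3*r^3 - 9*r^2 - 3*r - 10 = (r + 2)*(r - 5)*(r^2 + 1);  r^5 + 2*r^4 - 24*r^3 - 48*r^2 - 25*r - 50 = (r^2 + 1)*(r - 5)*(r + 5)*(r + 2)
Cancel the common factors (r^2 + 1), (r - 5), (r + 2).

1/(r + 5)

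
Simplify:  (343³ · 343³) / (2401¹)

7^14

343³ = 7^9; 343³ = 7^9; 2401¹ = 7^4
Combine exponents: 7^14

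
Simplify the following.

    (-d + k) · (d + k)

-d² + k²

Telescope via difference of squares: (k+d)(k-d) = -d² + k².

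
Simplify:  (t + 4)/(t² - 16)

1/(t - 4)

Factor: t² - 16 = (t + 4)·(t - 4)
Cancel the common factor (t + 4).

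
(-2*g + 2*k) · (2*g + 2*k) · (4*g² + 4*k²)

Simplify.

Telescope via difference of squares: ((2*k)+(2*g))((2*k)-(2*g)) = -4*g² + 4*k², then repeat with the next factor.

-16*g⁴ + 16*k⁴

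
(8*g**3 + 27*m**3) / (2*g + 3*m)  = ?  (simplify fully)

4*g**2 - 6*g*m + 9*m**2

(2*g)**3 + (3*m)**3 = (2*g + 3*m)(4*g**2 - 6*g*m + 9*m**2).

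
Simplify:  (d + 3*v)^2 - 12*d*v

(d - 3*v)^2

Expanding gives d^2 - 6*d*v + 9*v^2, a perfect square.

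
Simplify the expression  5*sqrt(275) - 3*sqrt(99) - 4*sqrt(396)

-8*sqrt(11)

5*sqrt(275) = 25*sqrt(11); 3*sqrt(99) = 9*sqrt(11); 4*sqrt(396) = 24*sqrt(11)
Combine: (25 - 9 - 24)·sqrt(11) = -8*sqrt(11)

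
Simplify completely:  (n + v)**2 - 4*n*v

(n - v)**2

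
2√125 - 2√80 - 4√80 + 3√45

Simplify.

2√125 = 10*√5; 2√80 = 8*√5; 4√80 = 16*√5; 3√45 = 9*√5
Combine: (10 - 8 - 16 + 9)·√5 = -5*√5

-5*√5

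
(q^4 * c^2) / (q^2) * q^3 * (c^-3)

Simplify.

q^5/c

Quotient: q^2 * c^2
Multiply by q^3 * (c^-3): add exponents.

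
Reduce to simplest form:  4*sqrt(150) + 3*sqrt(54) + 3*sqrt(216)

4*sqrt(150) = 20*sqrt(6); 3*sqrt(54) = 9*sqrt(6); 3*sqrt(216) = 18*sqrt(6)
Combine: (20 + 9 + 18)·sqrt(6) = 47*sqrt(6)

47*sqrt(6)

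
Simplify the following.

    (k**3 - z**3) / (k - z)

k**3 - z**3 = (k - z)(k**2 + k*z + z**2).

k**2 + k*z + z**2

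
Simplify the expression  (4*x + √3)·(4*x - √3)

16*x² - 3

Product of conjugates: (P+Q)(P-Q) = P^2 - Q^2.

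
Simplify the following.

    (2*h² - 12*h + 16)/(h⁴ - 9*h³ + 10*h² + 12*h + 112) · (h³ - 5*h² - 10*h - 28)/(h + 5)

(2*h - 4)/(h + 5)

Factor: 2*h² - 12*h + 16 = 2·(h - 4)·(h - 2);  h⁴ - 9*h³ + 10*h² + 12*h + 112 = (h² + 2*h + 4)·(h - 4)·(h - 7);  h³ - 5*h² - 10*h - 28 = (h² + 2*h + 4)·(h - 7)
Cancel the common factors (h² + 2*h + 4), (h - 7), (h - 4).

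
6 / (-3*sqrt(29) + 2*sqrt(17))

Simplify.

Multiply numerator and denominator by 2*sqrt(17) + 3*sqrt(29).
Denominator becomes -193; numerator becomes 12*sqrt(17) + 18*sqrt(29).

(-18*sqrt(29) - 12*sqrt(17))/193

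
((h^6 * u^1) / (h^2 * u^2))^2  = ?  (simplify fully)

h^8/u^2

Inside the bracket: h^4 * (u^-1)
Raise to the power 2: h^8 * (u^-2)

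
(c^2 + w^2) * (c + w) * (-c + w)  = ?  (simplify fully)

-c^4 + w^4

Telescope via difference of squares: (w+c)(w-c) = -c^2 + w^2, then repeat with the next factor.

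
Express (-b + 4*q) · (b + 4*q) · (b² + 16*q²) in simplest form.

-b⁴ + 256*q⁴

Pair the conjugate factors: ((4*q)+b)((4*q)-b) = -b² + 16*q², then repeat with the next factor.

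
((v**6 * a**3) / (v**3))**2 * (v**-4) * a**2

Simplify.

a**8*v**2

Inside the bracket: v**3 * a**3
Raise to the power 2: v**6 * a**6
Multiply by (v**-4) * a**2: add exponents.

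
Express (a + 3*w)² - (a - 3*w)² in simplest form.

12*a*w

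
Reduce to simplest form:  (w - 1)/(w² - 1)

1/(w + 1)

Factor: w² - 1 = (w + 1)·(w - 1)
Cancel the common factor (w - 1).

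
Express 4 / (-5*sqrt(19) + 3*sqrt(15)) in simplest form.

(-5*sqrt(19) - 3*sqrt(15))/85

Multiply numerator and denominator by 3*sqrt(15) + 5*sqrt(19).
Denominator becomes -340; numerator becomes 12*sqrt(15) + 20*sqrt(19).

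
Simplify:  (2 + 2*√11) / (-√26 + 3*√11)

(2*√26 + 6*√11 + 2*√286 + 66)/73

Multiply numerator and denominator by √26 + 3*√11.
Denominator becomes 73; numerator becomes 2*√26 + 6*√11 + 2*√286 + 66.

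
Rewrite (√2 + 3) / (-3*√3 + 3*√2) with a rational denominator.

(-3*√3 - 3*√2 - √6 - 2)/3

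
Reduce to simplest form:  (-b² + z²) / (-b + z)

b + z

Factor z^2 - b^2 and cancel (-b + z).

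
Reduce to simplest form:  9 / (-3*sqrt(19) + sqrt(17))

Multiply numerator and denominator by sqrt(17) + 3*sqrt(19).
Denominator becomes -154; numerator becomes 9*sqrt(17) + 27*sqrt(19).

(-27*sqrt(19) - 9*sqrt(17))/154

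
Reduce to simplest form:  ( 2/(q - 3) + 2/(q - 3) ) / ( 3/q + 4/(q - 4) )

Numerator: 2/(q - 3) + 2/(q - 3) = 4/(q - 3)
Denominator: 3/q + 4/(q - 4) = (7*q - 12)/(q^2 - 4*q)
Divide: (4/(q - 3)) · ((q^2 - 4*q)/(7*q - 12)) = (4*q^2 - 16*q)/(7*q^2 - 33*q + 36)

(4*q^2 - 16*q)/(7*q^2 - 33*q + 36)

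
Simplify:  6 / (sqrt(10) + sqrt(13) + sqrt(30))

(-40*sqrt(39) - 14*sqrt(30) + 54*sqrt(13) + 66*sqrt(10))/157

Group as (sqrt(10) + sqrt(30)) + sqrt(13); multiply by (sqrt(10) + sqrt(30)) - sqrt(13), then rationalise the remaining surd.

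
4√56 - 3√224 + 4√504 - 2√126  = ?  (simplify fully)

14*√14

4√56 = 8*√14; 3√224 = 12*√14; 4√504 = 24*√14; 2√126 = 6*√14
Combine: (8 - 12 + 24 - 6)·√14 = 14*√14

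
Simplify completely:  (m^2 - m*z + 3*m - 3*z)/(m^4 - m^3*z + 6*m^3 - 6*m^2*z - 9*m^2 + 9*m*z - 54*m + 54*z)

Factor: m^2 - m*z + 3*m - 3*z = (m + 3)*(m - z);  m^4 - m^3*z + 6*m^3 - 6*m^2*z - 9*m^2 + 9*m*z - 54*m + 54*z = (m - 3)*(m + 3)*(m - z)*(m + 6)
Cancel the common factors (m + 3), (m - z).

1/(m^2 + 3*m - 18)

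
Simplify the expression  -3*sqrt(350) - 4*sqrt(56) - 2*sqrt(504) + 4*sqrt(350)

3*sqrt(350) = 15*sqrt(14); 4*sqrt(56) = 8*sqrt(14); 2*sqrt(504) = 12*sqrt(14); 4*sqrt(350) = 20*sqrt(14)
Combine: (-15 - 8 - 12 + 20)·sqrt(14) = -15*sqrt(14)

-15*sqrt(14)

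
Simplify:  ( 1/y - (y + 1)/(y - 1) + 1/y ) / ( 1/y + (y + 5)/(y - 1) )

(-y² + y - 2)/(y² + 6*y - 1)

Numerator: 1/y - (y + 1)/(y - 1) + 1/y = (-y² + y - 2)/(y² - y)
Denominator: 1/y + (y + 5)/(y - 1) = (y² + 6*y - 1)/(y² - y)
Divide: ((-y² + y - 2)/(y² - y)) · ((y² - y)/(y² + 6*y - 1)) = (-y² + y - 2)/(y² + 6*y - 1)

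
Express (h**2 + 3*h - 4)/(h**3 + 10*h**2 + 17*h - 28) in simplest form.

Factor: h**2 + 3*h - 4 = (h + 4)*(h - 1);  h**3 + 10*h**2 + 17*h - 28 = (h + 7)*(h - 1)*(h + 4)
Cancel the common factors (h + 4), (h - 1).

1/(h + 7)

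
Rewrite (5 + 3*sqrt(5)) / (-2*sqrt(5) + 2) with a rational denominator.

(-5 - 2*sqrt(5))/2

Multiply numerator and denominator by 2 + 2*sqrt(5).
Denominator becomes -16; numerator becomes 16*sqrt(5) + 40.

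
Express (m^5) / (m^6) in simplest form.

Quotient: (m^-1)

1/m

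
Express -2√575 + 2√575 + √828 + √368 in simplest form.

2√575 = 10*√23; 2√575 = 10*√23; √828 = 6*√23; √368 = 4*√23
Combine: (-10 + 10 + 6 + 4)·√23 = 10*√23

10*√23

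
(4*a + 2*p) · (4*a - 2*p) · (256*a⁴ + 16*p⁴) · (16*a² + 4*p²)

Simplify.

65536*a⁸ - 256*p⁸

Telescope via difference of squares: ((4*a)+(2*p))((4*a)-(2*p)) = 16*a² - 4*p², then repeat with the next factor.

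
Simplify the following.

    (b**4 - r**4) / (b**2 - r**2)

b**2 + r**2

Difference of fourth powers: factor out (b**2 - r**2).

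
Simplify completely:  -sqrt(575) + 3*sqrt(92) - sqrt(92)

-sqrt(23)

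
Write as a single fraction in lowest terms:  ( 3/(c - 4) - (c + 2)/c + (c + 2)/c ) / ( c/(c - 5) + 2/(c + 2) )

Numerator: 3/(c - 4) - (c + 2)/c + (c + 2)/c = 3/(c - 4)
Denominator: c/(c - 5) + 2/(c + 2) = (c^2 + 4*c - 10)/(c^2 - 3*c - 10)
Divide: (3/(c - 4)) · ((c^2 - 3*c - 10)/(c^2 + 4*c - 10)) = (3*c^2 - 9*c - 30)/(c^3 - 26*c + 40)

(3*c^2 - 9*c - 30)/(c^3 - 26*c + 40)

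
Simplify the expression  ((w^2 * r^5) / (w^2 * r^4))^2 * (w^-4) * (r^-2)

Inside the bracket: r^1
Raise to the power 2: r^2
Multiply by (w^-4) * (r^-2): add exponents.

w^(-4)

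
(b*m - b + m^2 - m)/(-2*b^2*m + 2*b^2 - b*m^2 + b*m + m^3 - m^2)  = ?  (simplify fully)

-1/(2*b - m)

Factor: b*m - b + m^2 - m = (b + m)*(m - 1);  -2*b^2*m + 2*b^2 - b*m^2 + b*m + m^3 - m^2 = (b + m)*(m - 1)*(-2*b + m)
Cancel the common factors (m - 1), (b + m).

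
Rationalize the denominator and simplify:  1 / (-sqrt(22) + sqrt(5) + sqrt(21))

(-2*sqrt(22) + 3*sqrt(21) + 19*sqrt(5) + sqrt(2310))/202

Group as (sqrt(5) + sqrt(21)) - sqrt(22); multiply by (sqrt(5) + sqrt(21)) + sqrt(22), then rationalise the remaining surd.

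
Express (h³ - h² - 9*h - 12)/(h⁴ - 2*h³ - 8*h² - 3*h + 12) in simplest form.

Factor: h³ - h² - 9*h - 12 = (h - 4)·(h² + 3*h + 3);  h⁴ - 2*h³ - 8*h² - 3*h + 12 = (h - 4)·(h - 1)·(h² + 3*h + 3)
Cancel the common factors (h² + 3*h + 3), (h - 4).

1/(h - 1)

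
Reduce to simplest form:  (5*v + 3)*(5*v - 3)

Difference of squares with P = 5*v, Q = 3.

25*v**2 - 9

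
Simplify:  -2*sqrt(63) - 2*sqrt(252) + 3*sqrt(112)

2*sqrt(63) = 6*sqrt(7); 2*sqrt(252) = 12*sqrt(7); 3*sqrt(112) = 12*sqrt(7)
Combine: (-6 - 12 + 12)·sqrt(7) = -6*sqrt(7)

-6*sqrt(7)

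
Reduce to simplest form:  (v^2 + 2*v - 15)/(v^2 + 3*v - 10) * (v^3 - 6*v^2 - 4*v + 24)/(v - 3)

v^2 - 4*v - 12

Factor: v^2 + 2*v - 15 = (v - 3)*(v + 5);  v^2 + 3*v - 10 = (v - 2)*(v + 5);  v^3 - 6*v^2 - 4*v + 24 = (v - 2)*(v - 6)*(v + 2)
Cancel the common factors (v - 2), (v - 3), (v + 5).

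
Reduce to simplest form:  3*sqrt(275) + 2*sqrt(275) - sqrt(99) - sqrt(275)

3*sqrt(275) = 15*sqrt(11); 2*sqrt(275) = 10*sqrt(11); sqrt(99) = 3*sqrt(11); sqrt(275) = 5*sqrt(11)
Combine: (15 + 10 - 3 - 5)·sqrt(11) = 17*sqrt(11)

17*sqrt(11)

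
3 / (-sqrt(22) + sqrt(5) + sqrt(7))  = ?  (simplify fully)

(15*sqrt(22) + 30*sqrt(7) + 36*sqrt(5) + 3*sqrt(770))/20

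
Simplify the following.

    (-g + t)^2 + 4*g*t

(g + t)^2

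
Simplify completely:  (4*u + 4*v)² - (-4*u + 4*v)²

Binomially expand both and collect terms in (4*v), (4*u).

64*u*v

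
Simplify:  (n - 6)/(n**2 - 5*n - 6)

Factor: n**2 - 5*n - 6 = (n - 6)*(n + 1)
Cancel the common factor (n - 6).

1/(n + 1)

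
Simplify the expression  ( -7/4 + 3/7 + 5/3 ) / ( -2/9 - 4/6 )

-87/224

Numerator: -7/4 + 3/7 + 5/3 = 29/84
Denominator: -2/9 - 4/6 = -8/9
Divide: (29/84) · (-9/8) = -87/224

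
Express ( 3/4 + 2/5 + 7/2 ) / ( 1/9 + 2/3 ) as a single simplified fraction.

Numerator: 3/4 + 2/5 + 7/2 = 93/20
Denominator: 1/9 + 2/3 = 7/9
Divide: (93/20) · (9/7) = 837/140

837/140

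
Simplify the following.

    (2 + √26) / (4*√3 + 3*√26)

Multiply numerator and denominator by -4*√3 + 3*√26.
Denominator becomes 186; numerator becomes -4*√78 - 8*√3 + 6*√26 + 78.

(-2*√78 - 4*√3 + 3*√26 + 39)/93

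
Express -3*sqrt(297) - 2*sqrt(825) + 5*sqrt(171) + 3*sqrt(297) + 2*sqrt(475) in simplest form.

3*sqrt(297) = 9*sqrt(33); 2*sqrt(825) = 10*sqrt(33); 5*sqrt(171) = 15*sqrt(19); 3*sqrt(297) = 9*sqrt(33); 2*sqrt(475) = 10*sqrt(19)

-10*sqrt(33) + 25*sqrt(19)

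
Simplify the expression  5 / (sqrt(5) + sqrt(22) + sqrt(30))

(-100*sqrt(33) - 15*sqrt(30) + 65*sqrt(22) + 235*sqrt(5))/431

Group as (sqrt(5) + sqrt(22)) + sqrt(30); multiply by (sqrt(5) + sqrt(22)) - sqrt(30), then rationalise the remaining surd.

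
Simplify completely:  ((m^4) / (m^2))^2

Inside the bracket: m^2
Raise to the power 2: m^4

m^4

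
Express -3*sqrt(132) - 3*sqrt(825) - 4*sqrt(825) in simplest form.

3*sqrt(132) = 6*sqrt(33); 3*sqrt(825) = 15*sqrt(33); 4*sqrt(825) = 20*sqrt(33)
Combine: (-6 - 15 - 20)·sqrt(33) = -41*sqrt(33)

-41*sqrt(33)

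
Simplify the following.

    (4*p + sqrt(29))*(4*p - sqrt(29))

16*p^2 - 29

(4*p)^2 - (sqrt(29))^2 = 16*p^2 - 29.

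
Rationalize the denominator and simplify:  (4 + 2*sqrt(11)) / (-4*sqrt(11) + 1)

Multiply numerator and denominator by 1 + 4*sqrt(11).
Denominator becomes -175; numerator becomes 18*sqrt(11) + 92.

(-92 - 18*sqrt(11))/175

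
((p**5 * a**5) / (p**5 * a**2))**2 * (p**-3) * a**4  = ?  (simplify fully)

Inside the bracket: a**3
Raise to the power 2: a**6
Multiply by (p**-3) * a**4: add exponents.

a**10/p**3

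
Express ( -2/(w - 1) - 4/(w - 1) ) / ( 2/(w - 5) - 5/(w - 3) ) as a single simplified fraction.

(6*w² - 48*w + 90)/(3*w² - 22*w + 19)

Numerator: -2/(w - 1) - 4/(w - 1) = -6/(w - 1)
Denominator: 2/(w - 5) - 5/(w - 3) = (-3*w + 19)/(w² - 8*w + 15)
Divide: (-6/(w - 1)) · ((w² - 8*w + 15)/(-3*w + 19)) = (6*w² - 48*w + 90)/(3*w² - 22*w + 19)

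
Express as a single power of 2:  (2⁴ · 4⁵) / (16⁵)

2^(-6)

2⁴ = 2^4; 4⁵ = 2^10; 16⁵ = 2^20
Combine exponents: 2^(-6)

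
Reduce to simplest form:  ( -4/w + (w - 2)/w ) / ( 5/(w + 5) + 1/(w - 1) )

Numerator: -4/w + (w - 2)/w = (w - 6)/w
Denominator: 5/(w + 5) + 1/(w - 1) = 6*w/(w^2 + 4*w - 5)
Divide: ((w - 6)/w) · ((w^2 + 4*w - 5)/(6*w)) = (w^3 - 2*w^2 - 29*w + 30)/(6*w^2)

(w^3 - 2*w^2 - 29*w + 30)/(6*w^2)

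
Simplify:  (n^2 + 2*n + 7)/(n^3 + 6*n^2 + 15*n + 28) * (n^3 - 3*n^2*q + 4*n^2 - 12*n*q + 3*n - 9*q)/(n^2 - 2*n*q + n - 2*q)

Factor: n^3 + 6*n^2 + 15*n + 28 = (n^2 + 2*n + 7)*(n + 4);  n^3 - 3*n^2*q + 4*n^2 - 12*n*q + 3*n - 9*q = (n + 1)*(n + 3)*(n - 3*q);  n^2 - 2*n*q + n - 2*q = (n + 1)*(n - 2*q)
Cancel the common factors (n^2 + 2*n + 7), (n + 1).

(-n^2 + 3*n*q - 3*n + 9*q)/(-n^2 + 2*n*q - 4*n + 8*q)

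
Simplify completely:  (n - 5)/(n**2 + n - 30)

Factor: n**2 + n - 30 = (n - 5)*(n + 6)
Cancel the common factor (n - 5).

1/(n + 6)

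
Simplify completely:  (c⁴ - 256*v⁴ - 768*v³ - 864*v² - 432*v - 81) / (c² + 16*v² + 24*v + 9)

Difference of fourth powers: factor out (c² + (4*v + 3)²).

c² - 16*v² - 24*v - 9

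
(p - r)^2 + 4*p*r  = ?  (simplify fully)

(p + r)^2

Expand the square and combine the 4*p*r term.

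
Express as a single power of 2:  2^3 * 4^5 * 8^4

2^25

2^3 = 2^3; 4^5 = 2^10; 8^4 = 2^12
Combine exponents: 2^25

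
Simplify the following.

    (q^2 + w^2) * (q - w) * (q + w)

(q+w)(q-w) = q^2 - w^2; continue pairing.

q^4 - w^4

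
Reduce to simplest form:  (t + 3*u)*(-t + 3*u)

Difference of squares with P = 3*u, Q = t.

-t^2 + 9*u^2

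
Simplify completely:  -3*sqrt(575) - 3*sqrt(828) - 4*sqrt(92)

-41*sqrt(23)

3*sqrt(575) = 15*sqrt(23); 3*sqrt(828) = 18*sqrt(23); 4*sqrt(92) = 8*sqrt(23)
Combine: (-15 - 18 - 8)·sqrt(23) = -41*sqrt(23)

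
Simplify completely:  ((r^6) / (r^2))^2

r^8

Inside the bracket: r^4
Raise to the power 2: r^8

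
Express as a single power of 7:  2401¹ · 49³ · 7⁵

2401¹ = 7^4; 49³ = 7^6; 7⁵ = 7^5
Combine exponents: 7^15

7^15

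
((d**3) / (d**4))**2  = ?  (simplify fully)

d**(-2)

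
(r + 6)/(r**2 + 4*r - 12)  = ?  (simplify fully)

1/(r - 2)

Factor: r**2 + 4*r - 12 = (r + 6)*(r - 2)
Cancel the common factor (r + 6).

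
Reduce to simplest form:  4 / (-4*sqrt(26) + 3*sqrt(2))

Multiply numerator and denominator by 3*sqrt(2) + 4*sqrt(26).
Denominator becomes -398; numerator becomes 12*sqrt(2) + 16*sqrt(26).

(-8*sqrt(26) - 6*sqrt(2))/199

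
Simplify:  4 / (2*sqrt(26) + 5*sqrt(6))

(-4*sqrt(26) + 10*sqrt(6))/23

Multiply numerator and denominator by -2*sqrt(26) + 5*sqrt(6).
Denominator becomes 46; numerator becomes -8*sqrt(26) + 20*sqrt(6).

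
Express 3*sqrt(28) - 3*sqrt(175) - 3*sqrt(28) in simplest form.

3*sqrt(28) = 6*sqrt(7); 3*sqrt(175) = 15*sqrt(7); 3*sqrt(28) = 6*sqrt(7)
Combine: (6 - 15 - 6)·sqrt(7) = -15*sqrt(7)

-15*sqrt(7)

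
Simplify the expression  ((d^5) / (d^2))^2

Inside the bracket: d^3
Raise to the power 2: d^6

d^6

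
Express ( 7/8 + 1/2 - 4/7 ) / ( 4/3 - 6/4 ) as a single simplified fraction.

Numerator: 7/8 + 1/2 - 4/7 = 45/56
Denominator: 4/3 - 6/4 = -1/6
Divide: (45/56) · (-6) = -135/28

-135/28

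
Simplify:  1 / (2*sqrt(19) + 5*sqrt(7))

Multiply numerator and denominator by -5*sqrt(7) + 2*sqrt(19).
Denominator becomes -99; numerator becomes -5*sqrt(7) + 2*sqrt(19).

(-2*sqrt(19) + 5*sqrt(7))/99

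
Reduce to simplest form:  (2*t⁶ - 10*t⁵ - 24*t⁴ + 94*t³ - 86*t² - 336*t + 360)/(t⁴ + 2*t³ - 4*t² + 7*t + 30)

2*t² - 14*t + 12

Factor: 2*t⁶ - 10*t⁵ - 24*t⁴ + 94*t³ - 86*t² - 336*t + 360 = 2·(t - 1)·(t + 2)·(t² - 3*t + 5)·(t - 6)·(t + 3);  t⁴ + 2*t³ - 4*t² + 7*t + 30 = (t² - 3*t + 5)·(t + 3)·(t + 2)
Cancel the common factors (t² - 3*t + 5), (t + 3), (t + 2).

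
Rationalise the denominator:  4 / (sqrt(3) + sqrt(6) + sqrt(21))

Group as (sqrt(3) + sqrt(21)) + sqrt(6); multiply by (sqrt(3) + sqrt(21)) - sqrt(6), then rationalise the remaining surd.

(-3*sqrt(6) - 4*sqrt(3) + sqrt(42) + 2*sqrt(21))/3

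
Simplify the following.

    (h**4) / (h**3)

h

Quotient: h**1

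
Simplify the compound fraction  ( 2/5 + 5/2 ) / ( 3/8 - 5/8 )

Numerator: 2/5 + 5/2 = 29/10
Denominator: 3/8 - 5/8 = -1/4
Divide: (29/10) · (-4) = -58/5

-58/5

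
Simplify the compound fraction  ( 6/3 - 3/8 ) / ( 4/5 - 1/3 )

195/56

Numerator: 6/3 - 3/8 = 13/8
Denominator: 4/5 - 1/3 = 7/15
Divide: (13/8) · (15/7) = 195/56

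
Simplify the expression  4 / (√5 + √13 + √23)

Group as (√13 + √23) + √5; multiply by (√13 + √23) - √5, then rationalise the remaining surd.

(-8*√1495 - 20*√23 + 60*√13 + 124*√5)/235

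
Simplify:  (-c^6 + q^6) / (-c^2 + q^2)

-c^6 + q^6 factors as (-c + q)*(c + q)*(c^2 - c*q + q^2)*(c^2 + c*q + q^2).

c^4 + c^2*q^2 + q^4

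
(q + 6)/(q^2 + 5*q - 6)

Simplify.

1/(q - 1)

Factor: q^2 + 5*q - 6 = (q - 1)*(q + 6)
Cancel the common factor (q + 6).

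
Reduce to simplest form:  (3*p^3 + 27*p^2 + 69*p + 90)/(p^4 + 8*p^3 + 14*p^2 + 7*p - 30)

Factor: 3*p^3 + 27*p^2 + 69*p + 90 = 3*(p + 6)*(p^2 + 3*p + 5);  p^4 + 8*p^3 + 14*p^2 + 7*p - 30 = (p + 6)*(p - 1)*(p^2 + 3*p + 5)
Cancel the common factors (p^2 + 3*p + 5), (p + 6).

3/(p - 1)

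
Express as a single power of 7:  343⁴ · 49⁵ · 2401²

7^30

343⁴ = 7^12; 49⁵ = 7^10; 2401² = 7^8
Combine exponents: 7^30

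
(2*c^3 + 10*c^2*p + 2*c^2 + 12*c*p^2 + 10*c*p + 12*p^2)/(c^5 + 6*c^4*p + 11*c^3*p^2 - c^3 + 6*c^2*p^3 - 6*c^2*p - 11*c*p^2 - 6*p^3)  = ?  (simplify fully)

2/(c^2 + c*p - c - p)

Factor: 2*c^3 + 10*c^2*p + 2*c^2 + 12*c*p^2 + 10*c*p + 12*p^2 = 2*(c + 1)*(c + 2*p)*(c + 3*p);  c^5 + 6*c^4*p + 11*c^3*p^2 - c^3 + 6*c^2*p^3 - 6*c^2*p - 11*c*p^2 - 6*p^3 = (c + 2*p)*(c + 3*p)*(c - 1)*(c + p)*(c + 1)
Cancel the common factors (c + 3*p), (c + 2*p), (c + 1).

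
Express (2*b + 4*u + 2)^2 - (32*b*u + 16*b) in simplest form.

4*(-b + 2*u + 1)^2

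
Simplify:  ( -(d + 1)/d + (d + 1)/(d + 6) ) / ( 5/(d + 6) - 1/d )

Numerator: -(d + 1)/d + (d + 1)/(d + 6) = (-6*d - 6)/(d^2 + 6*d)
Denominator: 5/(d + 6) - 1/d = (4*d - 6)/(d^2 + 6*d)
Divide: ((-6*d - 6)/(d^2 + 6*d)) · ((d^2 + 6*d)/(4*d - 6)) = (-3*d - 3)/(2*d - 3)

(-3*d - 3)/(2*d - 3)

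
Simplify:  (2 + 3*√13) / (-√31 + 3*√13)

Multiply numerator and denominator by √31 + 3*√13.
Denominator becomes 86; numerator becomes 2*√31 + 6*√13 + 3*√403 + 117.

(2*√31 + 6*√13 + 3*√403 + 117)/86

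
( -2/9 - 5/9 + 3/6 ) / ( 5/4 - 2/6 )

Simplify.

-10/33

Numerator: -2/9 - 5/9 + 3/6 = -5/18
Denominator: 5/4 - 2/6 = 11/12
Divide: (-5/18) · (12/11) = -10/33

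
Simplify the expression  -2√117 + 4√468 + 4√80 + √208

16*√5 + 22*√13

2√117 = 6*√13; 4√468 = 24*√13; 4√80 = 16*√5; √208 = 4*√13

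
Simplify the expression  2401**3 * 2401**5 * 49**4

7**40

2401**3 = 7**12; 2401**5 = 7**20; 49**4 = 7**8
Combine exponents: 7**40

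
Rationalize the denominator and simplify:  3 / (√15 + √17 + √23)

(-2*√5865 + 9*√23 + 21*√17 + 25*√15)/313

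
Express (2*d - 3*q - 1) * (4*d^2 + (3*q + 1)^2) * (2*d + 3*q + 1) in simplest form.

Pair the conjugate factors: ((2*d)+(3*q + 1))((2*d)-(3*q + 1)) = 4*d^2 - 9*q^2 - 6*q - 1, then repeat with the next factor.

16*d^4 - 81*q^4 - 108*q^3 - 54*q^2 - 12*q - 1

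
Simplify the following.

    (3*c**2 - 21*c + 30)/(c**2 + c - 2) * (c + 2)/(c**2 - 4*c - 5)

(3*c - 6)/(c**2 - 1)

Factor: 3*c**2 - 21*c + 30 = 3*(c - 5)*(c - 2);  c**2 + c - 2 = (c - 1)*(c + 2);  c**2 - 4*c - 5 = (c - 5)*(c + 1)
Cancel the common factors (c + 2), (c - 5).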